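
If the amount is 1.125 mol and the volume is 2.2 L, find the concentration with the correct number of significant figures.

0.51 mol/L

concentration = 1.125 mol ÷ 2.2 L = 0.511363636364… mol/L.
1.125 has 4 significant figures; 2.2 has 2.
Division/multiplication keeps the fewest: 2 significant figures.
Rounded: 0.51 mol/L.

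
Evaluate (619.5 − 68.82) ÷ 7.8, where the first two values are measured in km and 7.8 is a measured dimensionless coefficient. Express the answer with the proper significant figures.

71 km

619.5 km − 68.82 km = 550.68 km; the difference is limited to 1 decimal place (4 s.f.).
Carrying full precision, 550.68 ÷ 7.8 = 70.6 km; 7.8 has 2 s.f., so the result keeps min(4, 2) = 2 s.f.
Rounded to 2 significant figures: 71 km.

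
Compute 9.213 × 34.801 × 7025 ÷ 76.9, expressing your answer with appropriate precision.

2.93 × 10⁴

9.213 × 34.801 × 7025 ÷ 76.9 = 29289.5556739…
Multiplication/division keeps the fewest significant figures: 9.213 → 4 s.f., 34.801 → 5 s.f., 7025 → 4 s.f., 76.9 → 3 s.f.; limit is 3.
Rounded to 3 significant figures: 2.93 × 10⁴.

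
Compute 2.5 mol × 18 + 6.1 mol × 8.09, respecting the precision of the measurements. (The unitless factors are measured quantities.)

2.5 × 18 = 45 → 45 mol (2 s.f., last digit at the 10^0 place).
6.1 × 8.09 = 49.349 → 49 mol (2 s.f., last digit at the 10^0 place).
Sum: 94.349 mol; keep the coarser place, 10^0.
Result: 94 mol.

94 mol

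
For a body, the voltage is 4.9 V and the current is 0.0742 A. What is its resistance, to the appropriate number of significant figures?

resistance = 4.9 V ÷ 0.0742 A = 66.0377358491… Ω.
4.9 has 2 significant figures; 0.0742 has 3.
Division/multiplication keeps the fewest: 2 significant figures.
Rounded: 66 Ω.

66 Ω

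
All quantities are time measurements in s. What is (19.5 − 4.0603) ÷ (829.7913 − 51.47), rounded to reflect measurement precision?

19.5 − 4.0603 = 15.4397, limited to 1 d.p. → 3 s.f.; 829.7913 − 51.47 = 778.3213, limited to 2 d.p. → 5 s.f.
Carrying full precision, 15.4397 ÷ 778.3213 = 0.0198371803521…; keep min(3, 5) = 3 s.f.
Rounded to 3 significant figures: 0.0198.

0.0198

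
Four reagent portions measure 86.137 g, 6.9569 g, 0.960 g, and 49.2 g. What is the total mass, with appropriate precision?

143.3 g

86.137 g + 6.9569 g + 0.960 g + 49.2 g = 143.2539 g.
Addition/subtraction keeps the fewest decimal places: 86.137 → 3 decimal places, 6.9569 → 4 decimal places, 0.960 → 3 decimal places, 49.2 → 1 decimal place; limit is 1.
Rounded to 1 decimal place: 143.3 g.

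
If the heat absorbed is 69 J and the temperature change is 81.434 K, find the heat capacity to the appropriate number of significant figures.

heat capacity = 69 J ÷ 81.434 K = 0.84731193359… J/K.
69 has 2 significant figures; 81.434 has 5.
Division/multiplication keeps the fewest: 2 significant figures.
Rounded: 8.5 × 10⁻¹ J/K.

8.5 × 10⁻¹ J/K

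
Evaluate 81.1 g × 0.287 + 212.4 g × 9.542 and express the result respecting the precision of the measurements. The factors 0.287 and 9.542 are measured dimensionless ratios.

81.1 × 0.287 = 23.2757 → 23.3 g (3 s.f., last digit at the 10^-1 place).
212.4 × 9.542 = 2026.7208 → 2027 g (4 s.f., last digit at the 10^0 place).
Sum: 2049.9965 g; keep the coarser place, 10^0.
Result: 2050. g.

2050. g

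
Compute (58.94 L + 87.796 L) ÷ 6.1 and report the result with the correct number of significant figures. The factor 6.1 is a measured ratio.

24 L

58.94 L + 87.796 L = 146.736 L; the sum is limited to 2 decimal places (5 s.f.).
Carrying full precision, 146.736 ÷ 6.1 = 24.0550819672… L; 6.1 has 2 s.f., so the result keeps min(5, 2) = 2 s.f.
Rounded to 2 significant figures: 24 L.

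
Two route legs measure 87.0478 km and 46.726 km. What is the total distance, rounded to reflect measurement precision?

133.774 km

87.0478 km + 46.726 km = 133.7738 km.
Addition/subtraction keeps the fewest decimal places: 87.0478 → 4 decimal places, 46.726 → 3 decimal places; limit is 3.
Rounded to 3 decimal places: 133.774 km.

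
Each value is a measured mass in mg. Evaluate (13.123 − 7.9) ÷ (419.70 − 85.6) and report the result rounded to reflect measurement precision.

13.123 − 7.9 = 5.223, limited to 1 d.p. → 2 s.f.; 419.70 − 85.6 = 334.10, limited to 1 d.p. → 4 s.f.
Carrying full precision, 5.223 ÷ 334.10 = 0.0156330439988…; keep min(2, 4) = 2 s.f.
Rounded to 2 significant figures: 0.016.

0.016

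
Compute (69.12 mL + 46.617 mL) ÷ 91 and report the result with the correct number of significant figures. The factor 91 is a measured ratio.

69.12 mL + 46.617 mL = 115.737 mL; the sum is limited to 2 decimal places (5 s.f.).
Carrying full precision, 115.737 ÷ 91 = 1.27183516484… mL; 91 has 2 s.f., so the result keeps min(5, 2) = 2 s.f.
Rounded to 2 significant figures: 1.3 mL.

1.3 mL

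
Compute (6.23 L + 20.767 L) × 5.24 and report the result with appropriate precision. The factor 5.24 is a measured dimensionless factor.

141 L

6.23 L + 20.767 L = 26.997 L; the sum is limited to 2 decimal places (4 s.f.).
Carrying full precision, 26.997 × 5.24 = 141.46428 L; 5.24 has 3 s.f., so the result keeps min(4, 3) = 3 s.f.
Rounded to 3 significant figures: 141 L.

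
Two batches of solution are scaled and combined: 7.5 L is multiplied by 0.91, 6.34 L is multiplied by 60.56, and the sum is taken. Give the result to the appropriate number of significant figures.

391 L

7.5 × 0.91 = 6.825 → 6.8 L (2 s.f., last digit at the 10^-1 place).
6.34 × 60.56 = 383.9504 → 384 L (3 s.f., last digit at the 10^0 place).
Sum: 390.7754 L; keep the coarser place, 10^0.
Result: 391 L.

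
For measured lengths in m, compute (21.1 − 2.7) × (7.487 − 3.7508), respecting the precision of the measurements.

68.7 m²

21.1 − 2.7 = 18.4, limited to 1 d.p. → 3 s.f.; 7.487 − 3.7508 = 3.7362, limited to 3 d.p. → 4 s.f.
Carrying full precision, 18.4 × 3.7362 = 68.74608; keep min(3, 4) = 3 s.f.
Rounded to 3 significant figures: 68.7 m².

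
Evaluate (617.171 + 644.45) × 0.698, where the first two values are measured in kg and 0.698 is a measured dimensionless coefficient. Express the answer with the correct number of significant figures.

617.171 kg + 644.45 kg = 1261.621 kg; the sum is limited to 2 decimal places (6 s.f.).
Carrying full precision, 1261.621 × 0.698 = 880.611458 kg; 0.698 has 3 s.f., so the result keeps min(6, 3) = 3 s.f.
Rounded to 3 significant figures: 8.81 × 10^2 kg.

8.81 × 10^2 kg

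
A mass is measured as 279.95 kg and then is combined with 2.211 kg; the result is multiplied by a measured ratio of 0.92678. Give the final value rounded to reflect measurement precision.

279.95 kg + 2.211 kg = 282.161 kg; the sum is limited to 2 decimal places (5 s.f.).
Carrying full precision, 282.161 × 0.92678 = 261.50117158 kg; 0.92678 has 5 s.f., so the result keeps min(5, 5) = 5 s.f.
Rounded to 5 significant figures: 2.6150 × 10^2 kg.

2.6150 × 10^2 kg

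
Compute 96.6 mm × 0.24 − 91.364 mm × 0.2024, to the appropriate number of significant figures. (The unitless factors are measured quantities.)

5 mm

96.6 × 0.24 = 23.184 → 23 mm (2 s.f., last digit at the 10^0 place).
91.364 × 0.2024 = 18.4920736 → 18.49 mm (4 s.f., last digit at the 10^-2 place).
Difference: 4.6919264 mm; keep the coarser place, 10^0.
Result: 5 mm.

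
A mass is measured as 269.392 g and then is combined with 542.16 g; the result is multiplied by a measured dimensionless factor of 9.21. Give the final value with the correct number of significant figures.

7.47 × 10^3 g

269.392 g + 542.16 g = 811.552 g; the sum is limited to 2 decimal places (5 s.f.).
Carrying full precision, 811.552 × 9.21 = 7474.39392 g; 9.21 has 3 s.f., so the result keeps min(5, 3) = 3 s.f.
Rounded to 3 significant figures: 7.47 × 10^3 g.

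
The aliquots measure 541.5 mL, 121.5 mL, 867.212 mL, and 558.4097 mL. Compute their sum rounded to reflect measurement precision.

2088.6 mL

541.5 mL + 121.5 mL + 867.212 mL + 558.4097 mL = 2088.6217 mL.
Addition/subtraction keeps the fewest decimal places: 541.5 → 1 decimal place, 121.5 → 1 decimal place, 867.212 → 3 decimal places, 558.4097 → 4 decimal places; limit is 1.
Rounded to 1 decimal place: 2088.6 mL.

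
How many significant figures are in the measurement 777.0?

4

777.0: trailing zeros after a decimal point are significant.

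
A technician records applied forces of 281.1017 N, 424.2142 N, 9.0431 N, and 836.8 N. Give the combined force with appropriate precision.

281.1017 N + 424.2142 N + 9.0431 N + 836.8 N = 1551.1590 N.
Addition/subtraction keeps the fewest decimal places: 281.1017 → 4 decimal places, 424.2142 → 4 decimal places, 9.0431 → 4 decimal places, 836.8 → 1 decimal place; limit is 1.
Rounded to 1 decimal place: 1551.2 N.

1551.2 N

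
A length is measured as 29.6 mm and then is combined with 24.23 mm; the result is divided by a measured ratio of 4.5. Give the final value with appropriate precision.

12 mm

29.6 mm + 24.23 mm = 53.83 mm; the sum is limited to 1 decimal place (3 s.f.).
Carrying full precision, 53.83 ÷ 4.5 = 11.9622222222… mm; 4.5 has 2 s.f., so the result keeps min(3, 2) = 2 s.f.
Rounded to 2 significant figures: 12 mm.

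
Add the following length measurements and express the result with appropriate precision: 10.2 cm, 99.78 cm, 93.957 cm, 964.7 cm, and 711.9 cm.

1880.5 cm

10.2 cm + 99.78 cm + 93.957 cm + 964.7 cm + 711.9 cm = 1880.537 cm.
Addition/subtraction keeps the fewest decimal places: 10.2 → 1 decimal place, 99.78 → 2 decimal places, 93.957 → 3 decimal places, 964.7 → 1 decimal place, 711.9 → 1 decimal place; limit is 1.
Rounded to 1 decimal place: 1880.5 cm.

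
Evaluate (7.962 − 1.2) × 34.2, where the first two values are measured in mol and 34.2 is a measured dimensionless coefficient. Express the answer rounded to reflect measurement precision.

7.962 mol − 1.2 mol = 6.762 mol; the difference is limited to 1 decimal place (2 s.f.).
Carrying full precision, 6.762 × 34.2 = 231.2604 mol; 34.2 has 3 s.f., so the result keeps min(2, 3) = 2 s.f.
Rounded to 2 significant figures: 2.3 × 10² mol.

2.3 × 10² mol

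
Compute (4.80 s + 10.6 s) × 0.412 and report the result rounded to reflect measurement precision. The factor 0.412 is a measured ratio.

4.80 s + 10.6 s = 15.40 s; the sum is limited to 1 decimal place (3 s.f.).
Carrying full precision, 15.40 × 0.412 = 6.3448 s; 0.412 has 3 s.f., so the result keeps min(3, 3) = 3 s.f.
Rounded to 3 significant figures: 6.34 s.

6.34 s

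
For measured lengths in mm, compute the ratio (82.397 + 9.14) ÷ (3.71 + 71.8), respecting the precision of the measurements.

1.21

82.397 + 9.14 = 91.537, limited to 2 d.p. → 4 s.f.; 3.71 + 71.8 = 75.51, limited to 1 d.p. → 3 s.f.
Carrying full precision, 91.537 ÷ 75.51 = 1.21225003311…; keep min(4, 3) = 3 s.f.
Rounded to 3 significant figures: 1.21.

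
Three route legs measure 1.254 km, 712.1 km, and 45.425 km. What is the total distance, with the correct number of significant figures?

1.254 km + 712.1 km + 45.425 km = 758.779 km.
Addition/subtraction keeps the fewest decimal places: 1.254 → 3 decimal places, 712.1 → 1 decimal place, 45.425 → 3 decimal places; limit is 1.
Rounded to 1 decimal place: 758.8 km.

758.8 km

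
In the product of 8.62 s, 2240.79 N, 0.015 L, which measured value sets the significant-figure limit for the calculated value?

0.015 L

8.62 s → 3 s.f.; 2240.79 N → 6 s.f.; 0.015 L → 2 s.f.
The fewest is 2 significant figures, from 0.015 L.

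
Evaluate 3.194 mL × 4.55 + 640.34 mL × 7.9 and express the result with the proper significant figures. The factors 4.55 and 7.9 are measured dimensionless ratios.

3.194 × 4.55 = 14.5327 → 14.5 mL (3 s.f., last digit at the 10^-1 place).
640.34 × 7.9 = 5058.686 → 5.1 × 10^3 mL (2 s.f., last digit at the 10^2 place).
Sum: 5073.2187 mL; keep the coarser place, 10^2.
Result: 5.1 × 10^3 mL.

5.1 × 10^3 mL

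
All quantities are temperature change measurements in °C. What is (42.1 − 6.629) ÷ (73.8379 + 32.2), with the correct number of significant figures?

42.1 − 6.629 = 35.471, limited to 1 d.p. → 3 s.f.; 73.8379 + 32.2 = 106.0379, limited to 1 d.p. → 4 s.f.
Carrying full precision, 35.471 ÷ 106.0379 = 0.334512471484…; keep min(3, 4) = 3 s.f.
Rounded to 3 significant figures: 3.35 × 10^-1.

3.35 × 10^-1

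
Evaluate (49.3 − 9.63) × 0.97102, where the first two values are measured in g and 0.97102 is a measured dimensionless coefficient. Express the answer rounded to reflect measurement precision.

49.3 g − 9.63 g = 39.67 g; the difference is limited to 1 decimal place (3 s.f.).
Carrying full precision, 39.67 × 0.97102 = 38.5203634 g; 0.97102 has 5 s.f., so the result keeps min(3, 5) = 3 s.f.
Rounded to 3 significant figures: 38.5 g.

38.5 g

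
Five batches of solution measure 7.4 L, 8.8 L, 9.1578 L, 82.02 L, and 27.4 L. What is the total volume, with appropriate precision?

7.4 L + 8.8 L + 9.1578 L + 82.02 L + 27.4 L = 134.7778 L.
Addition/subtraction keeps the fewest decimal places: 7.4 → 1 decimal place, 8.8 → 1 decimal place, 9.1578 → 4 decimal places, 82.02 → 2 decimal places, 27.4 → 1 decimal place; limit is 1.
Rounded to 1 decimal place: 134.8 L.

134.8 L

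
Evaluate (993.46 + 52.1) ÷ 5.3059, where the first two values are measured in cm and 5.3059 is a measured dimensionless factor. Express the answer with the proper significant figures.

993.46 cm + 52.1 cm = 1045.56 cm; the sum is limited to 1 decimal place (5 s.f.).
Carrying full precision, 1045.56 ÷ 5.3059 = 197.056107352… cm; 5.3059 has 5 s.f., so the result keeps min(5, 5) = 5 s.f.
Rounded to 5 significant figures: 197.06 cm.

197.06 cm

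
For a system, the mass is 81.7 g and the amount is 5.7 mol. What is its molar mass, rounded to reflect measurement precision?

molar mass = 81.7 g ÷ 5.7 mol = 14.3333333333… g/mol.
81.7 has 3 significant figures; 5.7 has 2.
Division/multiplication keeps the fewest: 2 significant figures.
Rounded: 14 g/mol.

14 g/mol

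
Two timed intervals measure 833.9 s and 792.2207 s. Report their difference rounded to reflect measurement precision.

41.7 s

833.9 s − 792.2207 s = 41.6793 s.
Addition/subtraction keeps the fewest decimal places: 833.9 → 1 decimal place, 792.2207 → 4 decimal places; limit is 1.
Rounded to 1 decimal place: 41.7 s.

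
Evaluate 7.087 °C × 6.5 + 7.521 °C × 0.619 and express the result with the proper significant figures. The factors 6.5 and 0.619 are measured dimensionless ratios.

51 °C

7.087 × 6.5 = 46.0655 → 46 °C (2 s.f., last digit at the 10^0 place).
7.521 × 0.619 = 4.655499 → 4.66 °C (3 s.f., last digit at the 10^-2 place).
Sum: 50.720999 °C; keep the coarser place, 10^0.
Result: 51 °C.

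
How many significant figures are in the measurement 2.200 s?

2.200: trailing zeros after a decimal point are significant.

4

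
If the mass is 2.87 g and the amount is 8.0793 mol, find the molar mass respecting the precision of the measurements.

0.355 g/mol

molar mass = 2.87 g ÷ 8.0793 mol = 0.355228794574… g/mol.
2.87 has 3 significant figures; 8.0793 has 5.
Division/multiplication keeps the fewest: 3 significant figures.
Rounded: 0.355 g/mol.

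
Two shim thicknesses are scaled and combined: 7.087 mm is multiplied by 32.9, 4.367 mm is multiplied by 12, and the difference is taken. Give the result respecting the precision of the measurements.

181 mm

7.087 × 32.9 = 233.1623 → 233 mm (3 s.f., last digit at the 10^0 place).
4.367 × 12 = 52.404 → 52 mm (2 s.f., last digit at the 10^0 place).
Difference: 180.7583 mm; keep the coarser place, 10^0.
Result: 181 mm.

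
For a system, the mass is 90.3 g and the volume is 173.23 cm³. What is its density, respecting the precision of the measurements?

0.521 g/cm³

density = 90.3 g ÷ 173.23 cm³ = 0.521272296946… g/cm³.
90.3 has 3 significant figures; 173.23 has 5.
Division/multiplication keeps the fewest: 3 significant figures.
Rounded: 0.521 g/cm³.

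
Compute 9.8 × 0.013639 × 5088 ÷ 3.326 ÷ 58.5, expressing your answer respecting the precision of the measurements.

9.8 × 0.013639 × 5088 ÷ 3.326 ÷ 58.5 = 3.49524478776…
Multiplication/division keeps the fewest significant figures: 9.8 → 2 s.f., 0.013639 → 5 s.f., 5088 → 4 s.f., 3.326 → 4 s.f., 58.5 → 3 s.f.; limit is 2.
Rounded to 2 significant figures: 3.5.

3.5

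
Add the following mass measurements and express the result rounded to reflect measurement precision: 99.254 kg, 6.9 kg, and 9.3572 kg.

99.254 kg + 6.9 kg + 9.3572 kg = 115.5112 kg.
Addition/subtraction keeps the fewest decimal places: 99.254 → 3 decimal places, 6.9 → 1 decimal place, 9.3572 → 4 decimal places; limit is 1.
Rounded to 1 decimal place: 115.5 kg.

115.5 kg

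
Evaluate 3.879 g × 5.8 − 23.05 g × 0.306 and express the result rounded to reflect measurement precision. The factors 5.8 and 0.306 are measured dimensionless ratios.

3.879 × 5.8 = 22.4982 → 22 g (2 s.f., last digit at the 10^0 place).
23.05 × 0.306 = 7.0533 → 7.05 g (3 s.f., last digit at the 10^-2 place).
Difference: 15.4449 g; keep the coarser place, 10^0.
Result: 15 g.

15 g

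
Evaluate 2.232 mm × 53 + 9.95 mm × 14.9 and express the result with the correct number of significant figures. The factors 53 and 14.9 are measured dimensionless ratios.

2.7 × 10^2 mm

2.232 × 53 = 118.296 → 1.2 × 10^2 mm (2 s.f., last digit at the 10^1 place).
9.95 × 14.9 = 148.255 → 148 mm (3 s.f., last digit at the 10^0 place).
Sum: 266.551 mm; keep the coarser place, 10^1.
Result: 2.7 × 10^2 mm.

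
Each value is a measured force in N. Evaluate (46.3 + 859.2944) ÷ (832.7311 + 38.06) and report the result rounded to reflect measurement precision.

1.040

46.3 + 859.2944 = 905.5944, limited to 1 d.p. → 4 s.f.; 832.7311 + 38.06 = 870.7911, limited to 2 d.p. → 5 s.f.
Carrying full precision, 905.5944 ÷ 870.7911 = 1.03996745029…; keep min(4, 5) = 4 s.f.
Rounded to 4 significant figures: 1.040.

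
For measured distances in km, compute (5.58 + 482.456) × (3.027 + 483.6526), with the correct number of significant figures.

2.3752 × 10^5 km²

5.58 + 482.456 = 488.036, limited to 2 d.p. → 5 s.f.; 3.027 + 483.6526 = 486.6796, limited to 3 d.p. → 6 s.f.
Carrying full precision, 488.036 × 486.6796 = 237517.165266…; keep min(5, 6) = 5 s.f.
Rounded to 5 significant figures: 2.3752 × 10^5 km².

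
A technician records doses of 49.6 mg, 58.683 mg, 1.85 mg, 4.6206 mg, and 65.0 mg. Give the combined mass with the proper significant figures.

179.8 mg

49.6 mg + 58.683 mg + 1.85 mg + 4.6206 mg + 65.0 mg = 179.7536 mg.
Addition/subtraction keeps the fewest decimal places: 49.6 → 1 decimal place, 58.683 → 3 decimal places, 1.85 → 2 decimal places, 4.6206 → 4 decimal places, 65.0 → 1 decimal place; limit is 1.
Rounded to 1 decimal place: 179.8 mg.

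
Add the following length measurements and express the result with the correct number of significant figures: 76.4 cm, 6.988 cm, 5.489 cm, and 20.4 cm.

76.4 cm + 6.988 cm + 5.489 cm + 20.4 cm = 109.277 cm.
Addition/subtraction keeps the fewest decimal places: 76.4 → 1 decimal place, 6.988 → 3 decimal places, 5.489 → 3 decimal places, 20.4 → 1 decimal place; limit is 1.
Rounded to 1 decimal place: 1.093 × 10^2 cm.

1.093 × 10^2 cm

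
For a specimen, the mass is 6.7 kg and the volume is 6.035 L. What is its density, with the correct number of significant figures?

density = 6.7 kg ÷ 6.035 L = 1.1101905551… kg/L.
6.7 has 2 significant figures; 6.035 has 4.
Division/multiplication keeps the fewest: 2 significant figures.
Rounded: 1.1 kg/L.

1.1 kg/L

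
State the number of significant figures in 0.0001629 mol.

0.0001629: leading zeros are not significant.

4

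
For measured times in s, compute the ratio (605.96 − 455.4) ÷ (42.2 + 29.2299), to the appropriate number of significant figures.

605.96 − 455.4 = 150.56, limited to 1 d.p. → 4 s.f.; 42.2 + 29.2299 = 71.4299, limited to 1 d.p. → 3 s.f.
Carrying full precision, 150.56 ÷ 71.4299 = 2.10780079491…; keep min(4, 3) = 3 s.f.
Rounded to 3 significant figures: 2.11.

2.11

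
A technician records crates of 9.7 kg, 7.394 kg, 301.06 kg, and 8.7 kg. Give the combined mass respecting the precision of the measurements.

9.7 kg + 7.394 kg + 301.06 kg + 8.7 kg = 326.854 kg.
Addition/subtraction keeps the fewest decimal places: 9.7 → 1 decimal place, 7.394 → 3 decimal places, 301.06 → 2 decimal places, 8.7 → 1 decimal place; limit is 1.
Rounded to 1 decimal place: 326.9 kg.

326.9 kg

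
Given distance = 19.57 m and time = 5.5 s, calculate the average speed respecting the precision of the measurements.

3.6 m/s

average speed = 19.57 m ÷ 5.5 s = 3.55818181818… m/s.
19.57 has 4 significant figures; 5.5 has 2.
Division/multiplication keeps the fewest: 2 significant figures.
Rounded: 3.6 m/s.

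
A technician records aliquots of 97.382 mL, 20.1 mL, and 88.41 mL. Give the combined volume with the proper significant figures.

97.382 mL + 20.1 mL + 88.41 mL = 205.892 mL.
Addition/subtraction keeps the fewest decimal places: 97.382 → 3 decimal places, 20.1 → 1 decimal place, 88.41 → 2 decimal places; limit is 1.
Rounded to 1 decimal place: 205.9 mL.

205.9 mL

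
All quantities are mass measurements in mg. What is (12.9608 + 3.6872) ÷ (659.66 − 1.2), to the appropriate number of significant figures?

0.02528

12.9608 + 3.6872 = 16.6480, limited to 4 d.p. → 6 s.f.; 659.66 − 1.2 = 658.46, limited to 1 d.p. → 4 s.f.
Carrying full precision, 16.6480 ÷ 658.46 = 0.0252832366431…; keep min(6, 4) = 4 s.f.
Rounded to 4 significant figures: 0.02528.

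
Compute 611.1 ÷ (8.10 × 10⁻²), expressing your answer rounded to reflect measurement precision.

7.54 × 10³

611.1 ÷ (8.10 × 10⁻²) = 7544.44444444…
Multiplication/division keeps the fewest significant figures: 611.1 → 4 s.f., 8.10 × 10⁻² → 3 s.f.; limit is 3.
Rounded to 3 significant figures: 7.54 × 10³.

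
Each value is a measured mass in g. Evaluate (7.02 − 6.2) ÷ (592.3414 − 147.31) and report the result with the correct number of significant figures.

0.002

7.02 − 6.2 = 0.82, limited to 1 d.p. → 1 s.f.; 592.3414 − 147.31 = 445.0314, limited to 2 d.p. → 5 s.f.
Carrying full precision, 0.82 ÷ 445.0314 = 0.0018425666144…; keep min(1, 5) = 1 s.f.
Rounded to 1 significant figure: 0.002.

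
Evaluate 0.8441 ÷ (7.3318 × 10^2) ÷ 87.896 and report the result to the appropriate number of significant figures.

1.310 × 10^-5

0.8441 ÷ (7.3318 × 10^2) ÷ 87.896 = 0.0000130982772597…
Multiplication/division keeps the fewest significant figures: 0.8441 → 4 s.f., 7.3318 × 10^2 → 5 s.f., 87.896 → 5 s.f.; limit is 4.
Rounded to 4 significant figures: 1.310 × 10^-5.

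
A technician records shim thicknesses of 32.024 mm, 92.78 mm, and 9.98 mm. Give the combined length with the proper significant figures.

134.78 mm

32.024 mm + 92.78 mm + 9.98 mm = 134.784 mm.
Addition/subtraction keeps the fewest decimal places: 32.024 → 3 decimal places, 92.78 → 2 decimal places, 9.98 → 2 decimal places; limit is 2.
Rounded to 2 decimal places: 134.78 mm.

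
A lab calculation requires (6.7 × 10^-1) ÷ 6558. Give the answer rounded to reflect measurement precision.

1.0 × 10^-4

(6.7 × 10^-1) ÷ 6558 = 0.000102165294297…
Multiplication/division keeps the fewest significant figures: 6.7 × 10^-1 → 2 s.f., 6558 → 4 s.f.; limit is 2.
Rounded to 2 significant figures: 1.0 × 10^-4.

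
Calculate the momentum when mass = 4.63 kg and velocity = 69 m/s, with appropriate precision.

momentum = 4.63 kg × 69 m/s = 319.47 kg·m/s.
4.63 has 3 significant figures; 69 has 2.
Division/multiplication keeps the fewest: 2 significant figures.
Rounded: 3.2 × 10^2 kg·m/s.

3.2 × 10^2 kg·m/s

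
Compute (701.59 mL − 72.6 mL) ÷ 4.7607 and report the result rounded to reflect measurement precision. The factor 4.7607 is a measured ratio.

701.59 mL − 72.6 mL = 628.99 mL; the difference is limited to 1 decimal place (4 s.f.).
Carrying full precision, 628.99 ÷ 4.7607 = 132.121326696… mL; 4.7607 has 5 s.f., so the result keeps min(4, 5) = 4 s.f.
Rounded to 4 significant figures: 132.1 mL.

132.1 mL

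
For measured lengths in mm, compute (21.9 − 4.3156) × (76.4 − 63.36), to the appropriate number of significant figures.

21.9 − 4.3156 = 17.5844, limited to 1 d.p. → 3 s.f.; 76.4 − 63.36 = 13.04, limited to 1 d.p. → 3 s.f.
Carrying full precision, 17.5844 × 13.04 = 229.300576; keep min(3, 3) = 3 s.f.
Rounded to 3 significant figures: 229 mm².

229 mm²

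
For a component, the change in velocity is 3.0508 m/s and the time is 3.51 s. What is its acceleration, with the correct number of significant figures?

acceleration = 3.0508 m/s ÷ 3.51 s = 0.869173789174… m/s².
3.0508 has 5 significant figures; 3.51 has 3.
Division/multiplication keeps the fewest: 3 significant figures.
Rounded: 0.869 m/s².

0.869 m/s²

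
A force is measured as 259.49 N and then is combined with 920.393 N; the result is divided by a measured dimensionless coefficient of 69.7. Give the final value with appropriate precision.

259.49 N + 920.393 N = 1179.883 N; the sum is limited to 2 decimal places (6 s.f.).
Carrying full precision, 1179.883 ÷ 69.7 = 16.9280200861… N; 69.7 has 3 s.f., so the result keeps min(6, 3) = 3 s.f.
Rounded to 3 significant figures: 16.9 N.

16.9 N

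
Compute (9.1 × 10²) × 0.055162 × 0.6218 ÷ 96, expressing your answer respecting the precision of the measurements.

(9.1 × 10²) × 0.055162 × 0.6218 ÷ 96 = 0.325132872458…
Multiplication/division keeps the fewest significant figures: 9.1 × 10² → 2 s.f., 0.055162 → 5 s.f., 0.6218 → 4 s.f., 96 → 2 s.f.; limit is 2.
Rounded to 2 significant figures: 0.33.

0.33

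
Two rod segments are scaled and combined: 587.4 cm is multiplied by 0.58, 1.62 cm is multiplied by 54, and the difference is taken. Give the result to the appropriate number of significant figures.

587.4 × 0.58 = 340.692 → 3.4 × 10² cm (2 s.f., last digit at the 10^1 place).
1.62 × 54 = 87.48 → 87 cm (2 s.f., last digit at the 10^0 place).
Difference: 253.212 cm; keep the coarser place, 10^1.
Result: 2.5 × 10² cm.

2.5 × 10² cm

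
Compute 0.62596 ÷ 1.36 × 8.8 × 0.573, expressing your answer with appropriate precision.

2.3

0.62596 ÷ 1.36 × 8.8 × 0.573 = 2.32083875294…
Multiplication/division keeps the fewest significant figures: 0.62596 → 5 s.f., 1.36 → 3 s.f., 8.8 → 2 s.f., 0.573 → 3 s.f.; limit is 2.
Rounded to 2 significant figures: 2.3.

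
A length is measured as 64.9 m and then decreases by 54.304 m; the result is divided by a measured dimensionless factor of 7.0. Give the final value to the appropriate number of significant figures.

1.5 m

64.9 m − 54.304 m = 10.596 m; the difference is limited to 1 decimal place (3 s.f.).
Carrying full precision, 10.596 ÷ 7.0 = 1.51371428571… m; 7.0 has 2 s.f., so the result keeps min(3, 2) = 2 s.f.
Rounded to 2 significant figures: 1.5 m.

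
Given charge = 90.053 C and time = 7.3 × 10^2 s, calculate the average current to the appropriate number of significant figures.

0.12 A

average current = 90.053 C ÷ 7.3 × 10^2 s = 0.123360273973… A.
90.053 has 5 significant figures; 7.3 × 10^2 has 2.
Division/multiplication keeps the fewest: 2 significant figures.
Rounded: 0.12 A.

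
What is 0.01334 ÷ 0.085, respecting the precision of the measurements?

0.01334 ÷ 0.085 = 0.156941176471…
Multiplication/division keeps the fewest significant figures: 0.01334 → 4 s.f., 0.085 → 2 s.f.; limit is 2.
Rounded to 2 significant figures: 0.16.

0.16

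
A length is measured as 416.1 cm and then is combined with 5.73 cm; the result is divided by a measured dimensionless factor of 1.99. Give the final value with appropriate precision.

212 cm

416.1 cm + 5.73 cm = 421.83 cm; the sum is limited to 1 decimal place (4 s.f.).
Carrying full precision, 421.83 ÷ 1.99 = 211.974874372… cm; 1.99 has 3 s.f., so the result keeps min(4, 3) = 3 s.f.
Rounded to 3 significant figures: 212 cm.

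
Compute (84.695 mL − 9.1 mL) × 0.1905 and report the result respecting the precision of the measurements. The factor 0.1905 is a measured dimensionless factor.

84.695 mL − 9.1 mL = 75.595 mL; the difference is limited to 1 decimal place (3 s.f.).
Carrying full precision, 75.595 × 0.1905 = 14.4008475 mL; 0.1905 has 4 s.f., so the result keeps min(3, 4) = 3 s.f.
Rounded to 3 significant figures: 14.4 mL.

14.4 mL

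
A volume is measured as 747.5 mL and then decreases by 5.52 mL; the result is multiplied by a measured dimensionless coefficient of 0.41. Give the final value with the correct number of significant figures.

3.0 × 10^2 mL

747.5 mL − 5.52 mL = 741.98 mL; the difference is limited to 1 decimal place (4 s.f.).
Carrying full precision, 741.98 × 0.41 = 304.2118 mL; 0.41 has 2 s.f., so the result keeps min(4, 2) = 2 s.f.
Rounded to 2 significant figures: 3.0 × 10^2 mL.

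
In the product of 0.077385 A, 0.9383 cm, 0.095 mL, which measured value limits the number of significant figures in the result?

0.077385 A → 5 s.f.; 0.9383 cm → 4 s.f.; 0.095 mL → 2 s.f.
The fewest is 2 significant figures, from 0.095 mL.

0.095 mL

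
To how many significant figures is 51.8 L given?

51.8: every digit is nonzero and significant.

3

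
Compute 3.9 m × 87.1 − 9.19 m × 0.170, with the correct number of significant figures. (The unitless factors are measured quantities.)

3.4 × 10^2 m

3.9 × 87.1 = 339.69 → 3.4 × 10^2 m (2 s.f., last digit at the 10^1 place).
9.19 × 0.170 = 1.5623 → 1.56 m (3 s.f., last digit at the 10^-2 place).
Difference: 338.1277 m; keep the coarser place, 10^1.
Result: 3.4 × 10^2 m.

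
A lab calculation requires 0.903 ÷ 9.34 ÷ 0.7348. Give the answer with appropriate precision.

0.903 ÷ 9.34 ÷ 0.7348 = 0.131574499434…
Multiplication/division keeps the fewest significant figures: 0.903 → 3 s.f., 9.34 → 3 s.f., 0.7348 → 4 s.f.; limit is 3.
Rounded to 3 significant figures: 0.132.

0.132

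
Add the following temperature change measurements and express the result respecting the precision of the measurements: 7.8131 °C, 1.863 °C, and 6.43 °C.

7.8131 °C + 1.863 °C + 6.43 °C = 16.1061 °C.
Addition/subtraction keeps the fewest decimal places: 7.8131 → 4 decimal places, 1.863 → 3 decimal places, 6.43 → 2 decimal places; limit is 2.
Rounded to 2 decimal places: 16.11 °C.

16.11 °C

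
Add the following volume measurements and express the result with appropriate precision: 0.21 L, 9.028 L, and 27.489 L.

36.73 L

0.21 L + 9.028 L + 27.489 L = 36.727 L.
Addition/subtraction keeps the fewest decimal places: 0.21 → 2 decimal places, 9.028 → 3 decimal places, 27.489 → 3 decimal places; limit is 2.
Rounded to 2 decimal places: 36.73 L.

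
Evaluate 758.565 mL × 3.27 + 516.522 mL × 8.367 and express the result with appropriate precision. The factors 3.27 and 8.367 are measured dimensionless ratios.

6.80 × 10³ mL

758.565 × 3.27 = 2480.50755 → 2.48 × 10³ mL (3 s.f., last digit at the 10^1 place).
516.522 × 8.367 = 4321.739574 → 4322 mL (4 s.f., last digit at the 10^0 place).
Sum: 6802.247124 mL; keep the coarser place, 10^1.
Result: 6.80 × 10³ mL.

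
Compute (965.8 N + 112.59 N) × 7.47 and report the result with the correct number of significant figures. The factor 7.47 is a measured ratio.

8.06 × 10^3 N

965.8 N + 112.59 N = 1078.39 N; the sum is limited to 1 decimal place (5 s.f.).
Carrying full precision, 1078.39 × 7.47 = 8055.5733 N; 7.47 has 3 s.f., so the result keeps min(5, 3) = 3 s.f.
Rounded to 3 significant figures: 8.06 × 10^3 N.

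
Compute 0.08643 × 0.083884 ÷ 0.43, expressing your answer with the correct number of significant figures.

0.017

0.08643 × 0.083884 ÷ 0.43 = 0.016860684
Multiplication/division keeps the fewest significant figures: 0.08643 → 4 s.f., 0.083884 → 5 s.f., 0.43 → 2 s.f.; limit is 2.
Rounded to 2 significant figures: 0.017.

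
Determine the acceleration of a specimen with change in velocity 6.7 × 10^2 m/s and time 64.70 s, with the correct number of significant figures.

acceleration = 6.7 × 10^2 m/s ÷ 64.70 s = 10.3554868624… m/s².
6.7 × 10^2 has 2 significant figures; 64.70 has 4.
Division/multiplication keeps the fewest: 2 significant figures.
Rounded: 1.0 × 10^1 m/s².

1.0 × 10^1 m/s²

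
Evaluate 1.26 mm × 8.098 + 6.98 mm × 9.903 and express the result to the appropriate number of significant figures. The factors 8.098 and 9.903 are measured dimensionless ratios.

1.26 × 8.098 = 10.20348 → 10.2 mm (3 s.f., last digit at the 10^-1 place).
6.98 × 9.903 = 69.12294 → 69.1 mm (3 s.f., last digit at the 10^-1 place).
Sum: 79.32642 mm; keep the coarser place, 10^-1.
Result: 79.3 mm.

79.3 mm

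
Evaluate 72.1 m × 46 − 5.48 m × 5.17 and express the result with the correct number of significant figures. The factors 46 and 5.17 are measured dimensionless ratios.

3.3 × 10^3 m

72.1 × 46 = 3316.6 → 3.3 × 10^3 m (2 s.f., last digit at the 10^2 place).
5.48 × 5.17 = 28.3316 → 28.3 m (3 s.f., last digit at the 10^-1 place).
Difference: 3288.2684 m; keep the coarser place, 10^2.
Result: 3.3 × 10^3 m.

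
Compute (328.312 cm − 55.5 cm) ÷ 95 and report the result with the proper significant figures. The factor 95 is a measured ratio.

328.312 cm − 55.5 cm = 272.812 cm; the difference is limited to 1 decimal place (4 s.f.).
Carrying full precision, 272.812 ÷ 95 = 2.87170526316… cm; 95 has 2 s.f., so the result keeps min(4, 2) = 2 s.f.
Rounded to 2 significant figures: 2.9 cm.

2.9 cm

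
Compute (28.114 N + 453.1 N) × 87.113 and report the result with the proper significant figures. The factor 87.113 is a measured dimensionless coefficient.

28.114 N + 453.1 N = 481.214 N; the sum is limited to 1 decimal place (4 s.f.).
Carrying full precision, 481.214 × 87.113 = 41919.995182 N; 87.113 has 5 s.f., so the result keeps min(4, 5) = 4 s.f.
Rounded to 4 significant figures: 4.192 × 10⁴ N.

4.192 × 10⁴ N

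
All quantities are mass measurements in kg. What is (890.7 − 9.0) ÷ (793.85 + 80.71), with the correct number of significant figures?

1.008

890.7 − 9.0 = 881.7, limited to 1 d.p. → 4 s.f.; 793.85 + 80.71 = 874.56, limited to 2 d.p. → 5 s.f.
Carrying full precision, 881.7 ÷ 874.56 = 1.00816410538…; keep min(4, 5) = 4 s.f.
Rounded to 4 significant figures: 1.008.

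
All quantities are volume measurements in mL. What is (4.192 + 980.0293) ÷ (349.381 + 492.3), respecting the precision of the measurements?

1.169

4.192 + 980.0293 = 984.2213, limited to 3 d.p. → 6 s.f.; 349.381 + 492.3 = 841.681, limited to 1 d.p. → 4 s.f.
Carrying full precision, 984.2213 ÷ 841.681 = 1.16935192787…; keep min(6, 4) = 4 s.f.
Rounded to 4 significant figures: 1.169.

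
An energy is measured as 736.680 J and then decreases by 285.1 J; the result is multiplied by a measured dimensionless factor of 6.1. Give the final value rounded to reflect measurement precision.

736.680 J − 285.1 J = 451.580 J; the difference is limited to 1 decimal place (4 s.f.).
Carrying full precision, 451.580 × 6.1 = 2754.638 J; 6.1 has 2 s.f., so the result keeps min(4, 2) = 2 s.f.
Rounded to 2 significant figures: 2.8 × 10^3 J.

2.8 × 10^3 J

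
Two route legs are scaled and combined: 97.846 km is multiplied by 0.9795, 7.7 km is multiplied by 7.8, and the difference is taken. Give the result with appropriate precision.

97.846 × 0.9795 = 95.840157 → 95.84 km (4 s.f., last digit at the 10^-2 place).
7.7 × 7.8 = 60.06 → 60. km (2 s.f., last digit at the 10^0 place).
Difference: 35.780157 km; keep the coarser place, 10^0.
Result: 36 km.

36 km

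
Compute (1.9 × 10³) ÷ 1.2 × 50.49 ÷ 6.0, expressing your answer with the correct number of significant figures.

(1.9 × 10³) ÷ 1.2 × 50.49 ÷ 6.0 = 13323.75
Multiplication/division keeps the fewest significant figures: 1.9 × 10³ → 2 s.f., 1.2 → 2 s.f., 50.49 → 4 s.f., 6.0 → 2 s.f.; limit is 2.
Rounded to 2 significant figures: 1.3 × 10⁴.

1.3 × 10⁴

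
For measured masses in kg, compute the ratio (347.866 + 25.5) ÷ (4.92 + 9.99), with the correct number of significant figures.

25.04

347.866 + 25.5 = 373.366, limited to 1 d.p. → 4 s.f.; 4.92 + 9.99 = 14.91, limited to 2 d.p. → 4 s.f.
Carrying full precision, 373.366 ÷ 14.91 = 25.041314554…; keep min(4, 4) = 4 s.f.
Rounded to 4 significant figures: 25.04.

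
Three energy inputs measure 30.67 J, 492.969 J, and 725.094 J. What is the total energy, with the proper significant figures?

30.67 J + 492.969 J + 725.094 J = 1248.733 J.
Addition/subtraction keeps the fewest decimal places: 30.67 → 2 decimal places, 492.969 → 3 decimal places, 725.094 → 3 decimal places; limit is 2.
Rounded to 2 decimal places: 1248.73 J.

1248.73 J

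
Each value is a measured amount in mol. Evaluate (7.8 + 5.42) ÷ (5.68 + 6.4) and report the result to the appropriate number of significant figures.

7.8 + 5.42 = 13.22, limited to 1 d.p. → 3 s.f.; 5.68 + 6.4 = 12.08, limited to 1 d.p. → 3 s.f.
Carrying full precision, 13.22 ÷ 12.08 = 1.09437086093…; keep min(3, 3) = 3 s.f.
Rounded to 3 significant figures: 1.09.

1.09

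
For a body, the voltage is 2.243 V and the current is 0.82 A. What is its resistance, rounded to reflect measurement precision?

2.7 Ω

resistance = 2.243 V ÷ 0.82 A = 2.73536585366… Ω.
2.243 has 4 significant figures; 0.82 has 2.
Division/multiplication keeps the fewest: 2 significant figures.
Rounded: 2.7 Ω.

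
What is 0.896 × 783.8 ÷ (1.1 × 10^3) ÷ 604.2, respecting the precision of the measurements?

0.896 × 783.8 ÷ (1.1 × 10^3) ÷ 604.2 = 0.00105667118052…
Multiplication/division keeps the fewest significant figures: 0.896 → 3 s.f., 783.8 → 4 s.f., 1.1 × 10^3 → 2 s.f., 604.2 → 4 s.f.; limit is 2.
Rounded to 2 significant figures: 0.0011.

0.0011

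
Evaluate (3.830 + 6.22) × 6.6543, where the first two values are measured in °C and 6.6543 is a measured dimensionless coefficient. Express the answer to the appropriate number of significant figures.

3.830 °C + 6.22 °C = 10.050 °C; the sum is limited to 2 decimal places (4 s.f.).
Carrying full precision, 10.050 × 6.6543 = 66.875715 °C; 6.6543 has 5 s.f., so the result keeps min(4, 5) = 4 s.f.
Rounded to 4 significant figures: 66.88 °C.

66.88 °C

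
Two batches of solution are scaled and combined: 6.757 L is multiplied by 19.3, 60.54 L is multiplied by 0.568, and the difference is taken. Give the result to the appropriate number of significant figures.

6.757 × 19.3 = 130.4101 → 1.30 × 10² L (3 s.f., last digit at the 10^0 place).
60.54 × 0.568 = 34.38672 → 34.4 L (3 s.f., last digit at the 10^-1 place).
Difference: 96.02338 L; keep the coarser place, 10^0.
Result: 96 L.

96 L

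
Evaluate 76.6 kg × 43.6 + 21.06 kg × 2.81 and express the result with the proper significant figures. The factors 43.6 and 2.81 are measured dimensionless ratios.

3.40 × 10^3 kg

76.6 × 43.6 = 3339.76 → 3.34 × 10^3 kg (3 s.f., last digit at the 10^1 place).
21.06 × 2.81 = 59.1786 → 59.2 kg (3 s.f., last digit at the 10^-1 place).
Sum: 3398.9386 kg; keep the coarser place, 10^1.
Result: 3.40 × 10^3 kg.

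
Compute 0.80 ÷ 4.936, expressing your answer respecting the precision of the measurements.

1.6 × 10⁻¹

0.80 ÷ 4.936 = 0.162074554295…
Multiplication/division keeps the fewest significant figures: 0.80 → 2 s.f., 4.936 → 4 s.f.; limit is 2.
Rounded to 2 significant figures: 1.6 × 10⁻¹.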